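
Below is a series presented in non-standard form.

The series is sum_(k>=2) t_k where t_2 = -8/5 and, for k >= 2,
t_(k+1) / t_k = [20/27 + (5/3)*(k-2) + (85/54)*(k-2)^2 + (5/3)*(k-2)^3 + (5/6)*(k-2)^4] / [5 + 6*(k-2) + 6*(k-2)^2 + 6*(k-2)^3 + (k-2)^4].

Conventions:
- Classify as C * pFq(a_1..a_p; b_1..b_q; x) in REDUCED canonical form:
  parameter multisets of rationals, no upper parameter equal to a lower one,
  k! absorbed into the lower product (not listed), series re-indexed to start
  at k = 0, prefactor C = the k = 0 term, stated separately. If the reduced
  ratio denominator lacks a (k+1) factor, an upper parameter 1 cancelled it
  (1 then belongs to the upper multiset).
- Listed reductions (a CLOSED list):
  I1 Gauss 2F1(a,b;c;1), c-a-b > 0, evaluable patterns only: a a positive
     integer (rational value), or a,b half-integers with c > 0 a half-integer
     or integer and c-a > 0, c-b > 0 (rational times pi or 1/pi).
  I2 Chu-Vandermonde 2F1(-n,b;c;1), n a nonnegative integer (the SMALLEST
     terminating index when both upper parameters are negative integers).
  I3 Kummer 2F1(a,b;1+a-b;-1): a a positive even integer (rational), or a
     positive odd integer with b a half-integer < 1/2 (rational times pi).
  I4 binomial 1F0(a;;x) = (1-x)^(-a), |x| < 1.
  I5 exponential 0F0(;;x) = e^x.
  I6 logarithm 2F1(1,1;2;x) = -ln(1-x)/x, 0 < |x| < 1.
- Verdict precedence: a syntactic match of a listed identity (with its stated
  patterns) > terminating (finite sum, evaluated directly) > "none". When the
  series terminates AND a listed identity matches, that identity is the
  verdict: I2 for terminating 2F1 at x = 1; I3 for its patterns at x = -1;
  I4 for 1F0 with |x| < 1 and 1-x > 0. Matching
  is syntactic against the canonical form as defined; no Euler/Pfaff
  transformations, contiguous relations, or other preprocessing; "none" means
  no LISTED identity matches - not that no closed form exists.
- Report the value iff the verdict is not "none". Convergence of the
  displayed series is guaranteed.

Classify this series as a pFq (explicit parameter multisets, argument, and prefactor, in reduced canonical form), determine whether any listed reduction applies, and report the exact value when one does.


Reduced: x = 5/6, 2F1, upper = {2/3, 4/3}, lower = {5}, C = -8/5. Verdict: none. No listed pattern accepts 2F1(2/3, 4/3; 5; 5/6).

First insight: t_0 = -8/5 here, and the ratio is unreduced: k^2 + 1 divides both sides (C = -8/5, x = 5/6).
Term ratio: r(k) = (5/6) * (k+2/3) (k+4/3) / [(k+5) (k+1)] ; factor over Q: parameters, x = (5/6), and C = -8/5.


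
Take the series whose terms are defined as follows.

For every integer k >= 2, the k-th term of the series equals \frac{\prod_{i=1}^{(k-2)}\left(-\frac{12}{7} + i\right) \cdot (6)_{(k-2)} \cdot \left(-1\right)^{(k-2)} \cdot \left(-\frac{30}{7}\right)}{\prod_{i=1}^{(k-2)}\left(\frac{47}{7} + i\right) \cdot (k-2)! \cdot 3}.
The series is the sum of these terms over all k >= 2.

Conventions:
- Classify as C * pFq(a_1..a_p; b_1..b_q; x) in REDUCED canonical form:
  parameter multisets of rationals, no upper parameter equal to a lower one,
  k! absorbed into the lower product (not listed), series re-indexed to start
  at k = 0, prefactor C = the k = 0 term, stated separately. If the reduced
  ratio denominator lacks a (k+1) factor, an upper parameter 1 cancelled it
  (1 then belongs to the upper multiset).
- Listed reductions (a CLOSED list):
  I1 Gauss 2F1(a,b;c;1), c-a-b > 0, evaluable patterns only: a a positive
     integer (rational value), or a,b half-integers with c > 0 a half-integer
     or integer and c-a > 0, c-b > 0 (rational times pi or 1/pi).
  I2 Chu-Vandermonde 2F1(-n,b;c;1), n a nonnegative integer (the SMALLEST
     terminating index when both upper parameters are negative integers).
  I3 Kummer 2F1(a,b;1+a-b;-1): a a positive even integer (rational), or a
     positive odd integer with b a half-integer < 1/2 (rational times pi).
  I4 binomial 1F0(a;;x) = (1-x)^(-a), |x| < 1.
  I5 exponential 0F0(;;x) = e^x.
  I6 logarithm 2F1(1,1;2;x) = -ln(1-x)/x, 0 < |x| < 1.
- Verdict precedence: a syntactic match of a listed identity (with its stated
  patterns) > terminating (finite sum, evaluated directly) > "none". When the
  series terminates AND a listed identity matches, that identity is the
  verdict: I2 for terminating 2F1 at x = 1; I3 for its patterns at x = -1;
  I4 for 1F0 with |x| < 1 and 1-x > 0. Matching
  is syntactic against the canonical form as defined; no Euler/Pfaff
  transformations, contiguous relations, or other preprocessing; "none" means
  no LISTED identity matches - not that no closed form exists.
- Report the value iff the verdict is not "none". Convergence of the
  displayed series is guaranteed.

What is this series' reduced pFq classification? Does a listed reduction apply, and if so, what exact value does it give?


Classification (C = -\frac{10}{7}): 2F1 with upper {-\frac{5}{7}, 6}, lower {\frac{54}{7}}, argument x = -1. Verdict: the Kummer evaluation I3 applies (x = -1; c = \frac{54}{7} equals 1+a-b for upper {-\frac{5}{7}, 6}: listed pattern). Exact value: -\frac{5170}{2401}.

Key observation: t_0 = -\frac{10}{7} here, and the constant factors (prefactor -10/7) combine into one prefactor.
Term ratio: r(k) = -1 * (k-\frac{5}{7}) (k+6) / [(k+\frac{54}{7}) (k+1)] - poly over poly, x = -1 from leading terms; C = -\frac{10}{7} at k = 0.


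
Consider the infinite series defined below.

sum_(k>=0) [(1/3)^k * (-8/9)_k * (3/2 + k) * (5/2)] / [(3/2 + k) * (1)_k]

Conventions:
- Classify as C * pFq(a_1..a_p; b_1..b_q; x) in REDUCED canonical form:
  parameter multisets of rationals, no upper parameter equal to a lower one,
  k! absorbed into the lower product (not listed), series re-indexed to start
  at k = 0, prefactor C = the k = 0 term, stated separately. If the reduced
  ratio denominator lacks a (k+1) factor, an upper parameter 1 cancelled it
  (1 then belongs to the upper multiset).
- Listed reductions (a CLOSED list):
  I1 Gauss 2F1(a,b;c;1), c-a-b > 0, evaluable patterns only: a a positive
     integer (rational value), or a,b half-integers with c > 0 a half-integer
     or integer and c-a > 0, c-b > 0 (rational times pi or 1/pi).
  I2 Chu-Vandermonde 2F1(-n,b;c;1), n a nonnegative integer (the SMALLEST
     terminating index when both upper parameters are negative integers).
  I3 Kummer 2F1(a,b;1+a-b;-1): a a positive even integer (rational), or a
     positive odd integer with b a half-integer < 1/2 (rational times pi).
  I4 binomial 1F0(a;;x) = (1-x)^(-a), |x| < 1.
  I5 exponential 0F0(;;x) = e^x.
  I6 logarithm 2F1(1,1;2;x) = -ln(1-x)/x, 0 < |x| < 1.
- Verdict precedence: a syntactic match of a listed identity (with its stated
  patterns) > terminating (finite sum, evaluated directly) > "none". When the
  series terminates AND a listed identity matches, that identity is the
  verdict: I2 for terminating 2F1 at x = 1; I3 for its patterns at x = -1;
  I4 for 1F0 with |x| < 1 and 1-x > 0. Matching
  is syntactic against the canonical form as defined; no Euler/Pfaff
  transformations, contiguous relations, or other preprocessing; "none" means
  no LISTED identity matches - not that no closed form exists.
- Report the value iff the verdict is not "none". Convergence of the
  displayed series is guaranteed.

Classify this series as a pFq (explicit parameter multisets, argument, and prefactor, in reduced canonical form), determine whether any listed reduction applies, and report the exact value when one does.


This is 5/2 * 1F0(-8/9; -; 1/3) in reduced canonical form. Verdict: this is the binomial series (I4) (the 1F0 binomial series: exponent 8/9, x = 1/3). Value: (5/2) * (2/3)^(8/9).

Key step: t_0 being 5/2, the factor k + 3/2 cancels (top and bottom), leaving prefactor 5/2.
Ratio: r(k) = (1/3) * (k-8/9) / [(k+1)] - rational; roots negated = parameters, x = (1/3), C = 5/2.


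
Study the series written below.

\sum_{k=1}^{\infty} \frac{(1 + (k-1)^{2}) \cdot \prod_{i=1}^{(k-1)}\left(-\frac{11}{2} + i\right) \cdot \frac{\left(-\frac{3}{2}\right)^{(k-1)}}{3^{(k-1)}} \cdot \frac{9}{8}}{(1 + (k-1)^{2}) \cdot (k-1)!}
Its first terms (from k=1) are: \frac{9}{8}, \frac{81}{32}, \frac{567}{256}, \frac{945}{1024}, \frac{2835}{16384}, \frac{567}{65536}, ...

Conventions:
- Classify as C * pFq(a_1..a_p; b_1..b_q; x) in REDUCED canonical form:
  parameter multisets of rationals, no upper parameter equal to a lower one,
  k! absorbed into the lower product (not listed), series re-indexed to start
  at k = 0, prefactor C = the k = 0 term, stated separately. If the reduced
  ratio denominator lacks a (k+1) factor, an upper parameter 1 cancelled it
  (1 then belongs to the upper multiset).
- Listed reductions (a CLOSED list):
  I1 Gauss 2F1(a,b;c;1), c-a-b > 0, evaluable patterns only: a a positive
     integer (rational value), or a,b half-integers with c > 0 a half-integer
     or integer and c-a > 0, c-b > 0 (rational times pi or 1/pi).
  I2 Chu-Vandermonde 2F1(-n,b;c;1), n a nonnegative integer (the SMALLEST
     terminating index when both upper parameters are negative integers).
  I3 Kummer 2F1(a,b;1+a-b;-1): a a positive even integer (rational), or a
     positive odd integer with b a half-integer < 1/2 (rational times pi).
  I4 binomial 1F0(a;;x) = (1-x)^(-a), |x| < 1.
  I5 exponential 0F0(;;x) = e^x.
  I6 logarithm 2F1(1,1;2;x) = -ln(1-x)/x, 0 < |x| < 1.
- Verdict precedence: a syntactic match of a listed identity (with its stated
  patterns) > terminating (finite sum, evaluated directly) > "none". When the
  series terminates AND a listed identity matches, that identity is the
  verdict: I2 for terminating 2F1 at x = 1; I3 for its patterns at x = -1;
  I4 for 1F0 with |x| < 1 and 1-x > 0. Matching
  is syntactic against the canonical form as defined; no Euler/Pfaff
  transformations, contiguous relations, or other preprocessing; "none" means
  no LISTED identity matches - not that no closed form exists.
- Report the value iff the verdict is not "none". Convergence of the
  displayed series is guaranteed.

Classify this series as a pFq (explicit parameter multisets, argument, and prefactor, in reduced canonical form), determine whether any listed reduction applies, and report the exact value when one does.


Reduced: x = -\frac{1}{2}, 1F0, upper = {-\frac{9}{2}}, lower = {-}, C = \frac{9}{8}. Verdict: the I4 binomial reduction matches (the 1F0 binomial series: exponent 9/2, x = -\frac{1}{2}). Value: \frac{9}{8} \cdot \left(\frac{3}{2}\right)^{\frac{9}{2}}.

Structural cue: t_0 being \frac{9}{8}, the running product (prefactor 9/8) telescopes to a rising factorial.
Ratio: r(k) = -\frac{1}{2} * (k-\frac{9}{2}) / [(k+1)] - rational in k. x = -\frac{1}{2}; t_0 = \frac{9}{8}; negate the roots.


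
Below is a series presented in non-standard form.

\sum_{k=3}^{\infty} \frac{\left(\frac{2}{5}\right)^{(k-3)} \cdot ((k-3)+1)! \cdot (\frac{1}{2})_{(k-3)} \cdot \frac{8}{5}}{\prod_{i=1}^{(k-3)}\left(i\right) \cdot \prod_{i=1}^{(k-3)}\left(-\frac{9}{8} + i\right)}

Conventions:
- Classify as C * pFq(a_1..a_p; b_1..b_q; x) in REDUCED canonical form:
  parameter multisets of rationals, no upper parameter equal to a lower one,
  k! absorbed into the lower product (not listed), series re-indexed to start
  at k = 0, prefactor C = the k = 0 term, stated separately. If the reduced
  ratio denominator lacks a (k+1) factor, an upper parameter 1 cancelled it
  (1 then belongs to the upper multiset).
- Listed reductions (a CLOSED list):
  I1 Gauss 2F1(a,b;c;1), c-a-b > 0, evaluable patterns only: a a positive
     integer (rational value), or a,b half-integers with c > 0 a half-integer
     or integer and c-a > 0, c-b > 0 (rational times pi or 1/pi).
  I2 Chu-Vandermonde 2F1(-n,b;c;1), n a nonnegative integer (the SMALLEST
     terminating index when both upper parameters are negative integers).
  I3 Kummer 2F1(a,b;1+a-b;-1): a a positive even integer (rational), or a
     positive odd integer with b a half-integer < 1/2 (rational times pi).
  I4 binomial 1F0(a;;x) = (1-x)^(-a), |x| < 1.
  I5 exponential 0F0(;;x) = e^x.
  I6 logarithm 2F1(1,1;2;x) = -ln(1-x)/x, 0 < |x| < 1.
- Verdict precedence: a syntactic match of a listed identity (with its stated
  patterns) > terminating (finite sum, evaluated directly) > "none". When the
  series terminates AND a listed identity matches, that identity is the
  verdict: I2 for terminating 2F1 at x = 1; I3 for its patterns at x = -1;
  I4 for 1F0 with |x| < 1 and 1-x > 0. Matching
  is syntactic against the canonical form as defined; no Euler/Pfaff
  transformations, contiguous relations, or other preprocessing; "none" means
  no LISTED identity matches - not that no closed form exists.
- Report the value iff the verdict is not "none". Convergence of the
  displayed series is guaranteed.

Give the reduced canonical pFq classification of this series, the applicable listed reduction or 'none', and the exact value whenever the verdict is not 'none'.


Reduced: x = \frac{2}{5}, 2F1, upper = {\frac{1}{2}, 2}, lower = {-\frac{1}{8}}, C = \frac{8}{5}. Verdict: none here - no I1-I6 shape fits x = \frac{2}{5} with lower {-\frac{1}{8}}.

Structural cue: from the first term \frac{8}{5}: the factorial ratio (C = 8/5) (k+a-1)!/(a-1)! is a rising factorial (a)_k.
Consecutive-term ratio: r(k) = \frac{2}{5} * (k+\frac{1}{2}) (k+2) / [(k-\frac{1}{8}) (k+1)] - rational; roots negated = parameters, x = \frac{2}{5}, C = \frac{8}{5}.


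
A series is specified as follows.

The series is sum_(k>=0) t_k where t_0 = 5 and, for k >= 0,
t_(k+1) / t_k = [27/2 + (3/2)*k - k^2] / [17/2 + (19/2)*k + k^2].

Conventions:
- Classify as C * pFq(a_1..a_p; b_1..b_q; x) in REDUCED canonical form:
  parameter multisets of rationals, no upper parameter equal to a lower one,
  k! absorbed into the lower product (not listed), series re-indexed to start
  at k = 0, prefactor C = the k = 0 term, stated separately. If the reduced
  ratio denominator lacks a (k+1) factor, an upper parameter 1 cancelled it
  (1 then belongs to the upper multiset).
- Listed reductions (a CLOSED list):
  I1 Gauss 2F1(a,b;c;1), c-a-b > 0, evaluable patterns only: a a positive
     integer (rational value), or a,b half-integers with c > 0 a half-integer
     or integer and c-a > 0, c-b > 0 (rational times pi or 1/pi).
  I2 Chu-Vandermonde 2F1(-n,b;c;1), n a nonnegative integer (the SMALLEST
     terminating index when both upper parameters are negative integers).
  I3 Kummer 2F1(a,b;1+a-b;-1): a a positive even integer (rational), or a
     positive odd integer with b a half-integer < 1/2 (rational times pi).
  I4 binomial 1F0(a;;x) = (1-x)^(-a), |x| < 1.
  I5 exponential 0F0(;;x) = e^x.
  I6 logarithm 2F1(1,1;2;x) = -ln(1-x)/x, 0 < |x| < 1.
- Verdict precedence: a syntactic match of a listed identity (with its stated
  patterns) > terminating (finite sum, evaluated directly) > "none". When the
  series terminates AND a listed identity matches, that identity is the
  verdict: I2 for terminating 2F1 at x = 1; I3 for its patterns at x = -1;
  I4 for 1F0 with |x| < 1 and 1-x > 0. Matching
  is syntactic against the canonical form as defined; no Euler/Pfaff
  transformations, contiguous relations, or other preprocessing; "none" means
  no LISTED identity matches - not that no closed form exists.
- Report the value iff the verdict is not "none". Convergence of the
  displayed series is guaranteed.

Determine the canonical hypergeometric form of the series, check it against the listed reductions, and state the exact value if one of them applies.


Reduced: x = -1, 2F1, upper = {-9/2, 3}, lower = {17/2}, C = 5. Verdict (x = -1): Kummer's theorem (I3) applies (x = -1; c = 17/2 equals 1+a-b for upper {-9/2, 3}: listed pattern). Hence: (225225/32768) * pi.

Structural cue: t_0 being 5, factor the ratio over Q (C = 5, x = -1): negated roots = parameters.
Step ratio: r(k) = (-1) * (k-9/2) (k+3) / [(k+17/2) (k+1)] - poly over poly, x = (-1) from leading terms; C = 5 at k = 0.


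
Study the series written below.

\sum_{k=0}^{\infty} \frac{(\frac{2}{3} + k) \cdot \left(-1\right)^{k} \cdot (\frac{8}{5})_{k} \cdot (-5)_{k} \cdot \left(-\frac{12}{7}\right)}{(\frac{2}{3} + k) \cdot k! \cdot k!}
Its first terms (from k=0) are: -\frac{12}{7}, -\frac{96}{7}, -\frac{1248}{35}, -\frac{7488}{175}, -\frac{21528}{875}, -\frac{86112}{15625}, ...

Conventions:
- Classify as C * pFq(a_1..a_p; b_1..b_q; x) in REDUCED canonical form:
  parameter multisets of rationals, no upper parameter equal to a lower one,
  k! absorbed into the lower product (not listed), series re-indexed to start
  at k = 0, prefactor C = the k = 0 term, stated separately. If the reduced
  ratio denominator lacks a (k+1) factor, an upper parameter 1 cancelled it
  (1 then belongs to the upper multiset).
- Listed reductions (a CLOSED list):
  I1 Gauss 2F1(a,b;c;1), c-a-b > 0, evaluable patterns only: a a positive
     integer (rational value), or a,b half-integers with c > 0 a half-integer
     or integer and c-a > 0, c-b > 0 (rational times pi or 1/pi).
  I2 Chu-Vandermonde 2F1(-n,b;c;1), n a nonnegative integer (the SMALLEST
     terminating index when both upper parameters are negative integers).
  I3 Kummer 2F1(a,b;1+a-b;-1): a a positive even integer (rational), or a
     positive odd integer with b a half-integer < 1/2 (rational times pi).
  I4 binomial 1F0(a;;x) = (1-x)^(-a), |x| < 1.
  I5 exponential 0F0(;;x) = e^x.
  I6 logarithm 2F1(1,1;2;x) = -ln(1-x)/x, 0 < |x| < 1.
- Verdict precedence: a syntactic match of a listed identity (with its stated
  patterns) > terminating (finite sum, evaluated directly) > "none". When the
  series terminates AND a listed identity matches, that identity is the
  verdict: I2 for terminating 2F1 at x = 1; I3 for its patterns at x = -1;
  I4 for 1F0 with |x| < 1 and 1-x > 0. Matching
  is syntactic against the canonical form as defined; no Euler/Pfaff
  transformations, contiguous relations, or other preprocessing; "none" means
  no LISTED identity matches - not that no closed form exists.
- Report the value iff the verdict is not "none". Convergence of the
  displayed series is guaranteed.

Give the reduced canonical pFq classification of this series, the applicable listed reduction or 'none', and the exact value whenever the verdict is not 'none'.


Canonical form: C = -\frac{12}{7} times 2F1 with upper {-5, \frac{8}{5}}, lower {1}, x = -1. Verdict: terminating - the sum ends at index 5 because -5 is a negative integer; exact evaluation follows. Its exact value is -\frac{13561284}{109375}.

Key observation: t_0 being -\frac{12}{7}, the denominator's factorial ratio (C = -12/7, x = -1) is a lower Pochhammer.
Ratio: r(k) = -1 * (k-5) (k+\frac{8}{5}) / [(k+1) (k+1)] - poly over poly, x = -1 from leading terms; C = -\frac{12}{7} at k = 0.


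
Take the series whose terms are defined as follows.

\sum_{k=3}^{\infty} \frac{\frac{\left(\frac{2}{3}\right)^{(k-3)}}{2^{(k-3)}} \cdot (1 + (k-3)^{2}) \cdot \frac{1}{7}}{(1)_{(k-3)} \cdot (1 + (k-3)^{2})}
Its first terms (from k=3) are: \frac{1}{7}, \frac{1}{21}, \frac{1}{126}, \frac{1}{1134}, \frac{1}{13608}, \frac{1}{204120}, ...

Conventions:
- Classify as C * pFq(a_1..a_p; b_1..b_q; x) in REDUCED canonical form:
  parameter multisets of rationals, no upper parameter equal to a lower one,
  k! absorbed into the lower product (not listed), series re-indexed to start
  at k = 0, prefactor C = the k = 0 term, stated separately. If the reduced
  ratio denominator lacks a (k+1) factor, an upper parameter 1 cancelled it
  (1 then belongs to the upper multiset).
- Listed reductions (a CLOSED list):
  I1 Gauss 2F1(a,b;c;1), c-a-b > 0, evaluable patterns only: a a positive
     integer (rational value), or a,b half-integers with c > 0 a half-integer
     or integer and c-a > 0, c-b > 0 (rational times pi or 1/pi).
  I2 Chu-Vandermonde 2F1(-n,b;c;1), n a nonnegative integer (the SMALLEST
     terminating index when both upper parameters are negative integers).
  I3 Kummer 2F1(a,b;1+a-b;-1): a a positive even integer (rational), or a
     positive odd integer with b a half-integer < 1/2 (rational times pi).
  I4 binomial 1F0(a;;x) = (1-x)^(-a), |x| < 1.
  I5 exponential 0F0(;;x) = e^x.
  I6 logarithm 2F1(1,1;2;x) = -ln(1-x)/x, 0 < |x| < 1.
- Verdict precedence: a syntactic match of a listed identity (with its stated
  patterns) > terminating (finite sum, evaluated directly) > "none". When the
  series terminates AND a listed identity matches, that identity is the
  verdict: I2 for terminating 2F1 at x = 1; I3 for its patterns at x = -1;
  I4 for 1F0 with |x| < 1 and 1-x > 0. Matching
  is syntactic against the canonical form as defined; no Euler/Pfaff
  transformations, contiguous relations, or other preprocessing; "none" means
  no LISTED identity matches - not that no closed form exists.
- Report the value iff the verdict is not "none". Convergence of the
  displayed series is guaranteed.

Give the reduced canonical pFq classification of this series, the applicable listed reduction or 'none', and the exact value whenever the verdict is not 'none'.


Key observation: t_0 = \frac{1}{7} here, and the factor k^2 + 1 cancels (top and bottom), leaving prefactor 1/7.
Step ratio: r(k) = \frac{1}{3} * 1 / [(k+1)] - rational; roots negated = parameters, x = \frac{1}{3}, C = \frac{1}{7}.

Reduced: x = \frac{1}{3}, 0F0, upper = {-}, lower = {-}, C = \frac{1}{7}. Verdict at x = \frac{1}{3}: the exponential series (I5) matches (the 0F0 exponential series at x = \frac{1}{3}). Its exact value is \frac{1}{7} \cdot e^{\frac{1}{3}}.


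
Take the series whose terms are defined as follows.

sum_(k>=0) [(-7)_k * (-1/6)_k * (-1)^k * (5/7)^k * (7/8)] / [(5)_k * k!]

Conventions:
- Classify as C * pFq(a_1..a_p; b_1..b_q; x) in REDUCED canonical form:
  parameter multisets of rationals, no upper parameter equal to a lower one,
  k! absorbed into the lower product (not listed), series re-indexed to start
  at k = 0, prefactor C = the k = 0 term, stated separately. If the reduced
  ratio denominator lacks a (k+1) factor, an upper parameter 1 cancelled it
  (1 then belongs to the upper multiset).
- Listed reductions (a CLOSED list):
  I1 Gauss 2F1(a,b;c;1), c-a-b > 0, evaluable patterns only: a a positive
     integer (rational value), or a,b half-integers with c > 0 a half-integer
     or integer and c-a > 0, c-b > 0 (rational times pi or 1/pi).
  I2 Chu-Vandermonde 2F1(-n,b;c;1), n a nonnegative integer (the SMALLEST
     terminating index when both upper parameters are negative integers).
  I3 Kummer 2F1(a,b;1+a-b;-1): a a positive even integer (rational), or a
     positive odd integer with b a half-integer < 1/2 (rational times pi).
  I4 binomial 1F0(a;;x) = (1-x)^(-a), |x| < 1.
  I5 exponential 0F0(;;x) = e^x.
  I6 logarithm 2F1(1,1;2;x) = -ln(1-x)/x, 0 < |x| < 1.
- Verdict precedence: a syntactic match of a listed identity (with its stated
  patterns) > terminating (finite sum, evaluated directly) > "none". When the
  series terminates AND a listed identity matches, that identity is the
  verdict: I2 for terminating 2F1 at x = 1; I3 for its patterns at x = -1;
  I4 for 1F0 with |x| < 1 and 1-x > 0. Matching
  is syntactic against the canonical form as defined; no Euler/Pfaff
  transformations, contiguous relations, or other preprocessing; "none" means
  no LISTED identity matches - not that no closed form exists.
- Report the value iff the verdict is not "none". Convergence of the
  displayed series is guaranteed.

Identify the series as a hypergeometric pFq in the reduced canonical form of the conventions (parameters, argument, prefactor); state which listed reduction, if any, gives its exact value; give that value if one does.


Structural cue: x = (-5/7) and the (-1)^k factor (C = 7/8) folds into the argument's sign.
Term ratio: r(k) = (-5/7) * (k-7) (k-1/6) / [(k+5) (k+1)] - rational; roots negated = parameters, x = (-5/7), C = 7/8.

x = -5/7 here; the reduced form reads 2F1, upper {-7, -1/6}, lower {5}, C = 7/8. Verdict: terminating (-7 upstairs). 8 nonzero terms in all; added directly. Value: 152088658493735/227641124487168.


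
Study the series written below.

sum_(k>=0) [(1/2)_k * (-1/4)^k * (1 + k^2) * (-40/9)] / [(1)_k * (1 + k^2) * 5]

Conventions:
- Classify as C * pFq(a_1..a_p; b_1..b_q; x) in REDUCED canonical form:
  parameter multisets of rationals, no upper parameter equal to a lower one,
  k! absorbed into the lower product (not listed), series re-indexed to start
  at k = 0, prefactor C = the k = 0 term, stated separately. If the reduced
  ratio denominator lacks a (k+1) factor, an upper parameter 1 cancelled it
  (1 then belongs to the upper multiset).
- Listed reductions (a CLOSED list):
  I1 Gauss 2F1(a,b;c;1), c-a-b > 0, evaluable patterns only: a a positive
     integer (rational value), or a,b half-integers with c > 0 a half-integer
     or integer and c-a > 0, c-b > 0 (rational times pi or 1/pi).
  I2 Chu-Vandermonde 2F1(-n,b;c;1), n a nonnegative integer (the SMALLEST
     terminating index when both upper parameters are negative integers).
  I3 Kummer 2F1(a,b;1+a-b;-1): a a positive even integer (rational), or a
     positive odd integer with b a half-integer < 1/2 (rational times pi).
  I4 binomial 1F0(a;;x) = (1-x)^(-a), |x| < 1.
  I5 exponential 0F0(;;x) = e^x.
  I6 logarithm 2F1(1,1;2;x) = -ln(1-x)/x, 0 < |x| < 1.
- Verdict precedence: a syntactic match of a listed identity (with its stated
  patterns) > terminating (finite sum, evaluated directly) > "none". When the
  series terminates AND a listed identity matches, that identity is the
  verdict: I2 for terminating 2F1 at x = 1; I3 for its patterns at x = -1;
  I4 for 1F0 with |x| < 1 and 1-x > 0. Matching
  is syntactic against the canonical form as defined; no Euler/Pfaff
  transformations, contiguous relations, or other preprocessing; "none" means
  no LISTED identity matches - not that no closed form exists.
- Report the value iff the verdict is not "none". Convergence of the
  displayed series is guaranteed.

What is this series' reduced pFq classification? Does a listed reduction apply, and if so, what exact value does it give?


x = -1/4 here; the reduced form reads 1F0, upper {1/2}, lower {-}, C = -8/9. Verdict: binomial (I4) applies (the 1F0 binomial series: exponent -1/2, x = -1/4). Its exact value is (-8/9) * (5/4)^(-1/2).

Key observation: t_0 = -8/9 here, and (1)_k (prefactor -8/9) is k! itself.
Adjacent-term ratio: r(k) = (-1/4) * (k+1/2) / [(k+1)] - rational; roots negated = parameters, x = (-1/4), C = -8/9.


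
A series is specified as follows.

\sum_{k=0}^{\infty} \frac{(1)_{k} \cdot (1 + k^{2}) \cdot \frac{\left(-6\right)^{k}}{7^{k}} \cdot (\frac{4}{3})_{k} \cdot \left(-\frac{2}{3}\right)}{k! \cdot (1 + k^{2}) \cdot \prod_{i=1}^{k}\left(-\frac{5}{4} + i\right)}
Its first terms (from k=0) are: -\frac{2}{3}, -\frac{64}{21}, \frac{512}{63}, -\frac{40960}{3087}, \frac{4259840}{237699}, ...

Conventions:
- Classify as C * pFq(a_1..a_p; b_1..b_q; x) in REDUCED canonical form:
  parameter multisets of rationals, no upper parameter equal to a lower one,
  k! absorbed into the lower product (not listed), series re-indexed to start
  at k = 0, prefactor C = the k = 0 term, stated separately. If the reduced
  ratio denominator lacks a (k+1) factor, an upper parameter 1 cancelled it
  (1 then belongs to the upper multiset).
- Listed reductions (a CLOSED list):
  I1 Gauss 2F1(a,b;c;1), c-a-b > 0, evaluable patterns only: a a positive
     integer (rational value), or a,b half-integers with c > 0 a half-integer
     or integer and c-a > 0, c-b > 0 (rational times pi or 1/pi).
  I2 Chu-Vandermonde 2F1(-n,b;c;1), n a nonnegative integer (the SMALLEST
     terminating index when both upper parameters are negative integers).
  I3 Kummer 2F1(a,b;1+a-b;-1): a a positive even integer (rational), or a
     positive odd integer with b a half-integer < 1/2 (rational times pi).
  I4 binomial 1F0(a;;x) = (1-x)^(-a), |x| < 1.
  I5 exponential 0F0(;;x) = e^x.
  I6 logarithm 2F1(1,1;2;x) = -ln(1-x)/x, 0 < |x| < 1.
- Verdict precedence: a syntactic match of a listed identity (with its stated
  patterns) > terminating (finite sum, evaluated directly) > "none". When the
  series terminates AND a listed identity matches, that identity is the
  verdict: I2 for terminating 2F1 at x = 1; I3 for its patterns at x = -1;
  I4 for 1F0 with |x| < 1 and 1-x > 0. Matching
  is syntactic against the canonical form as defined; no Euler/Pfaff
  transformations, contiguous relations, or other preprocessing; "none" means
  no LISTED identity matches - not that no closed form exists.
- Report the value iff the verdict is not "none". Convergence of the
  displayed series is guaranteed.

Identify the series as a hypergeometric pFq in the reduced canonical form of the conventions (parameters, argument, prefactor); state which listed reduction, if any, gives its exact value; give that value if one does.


With C = -\frac{2}{3}: the canonical form is 2F1(1, \frac{4}{3}; -\frac{1}{4}; -\frac{6}{7}). Verdict: none - at argument -\frac{6}{7} the multisets {1, \frac{4}{3}} ; {-\frac{1}{4}} match no listed identity.

Key observation: from the first term -\frac{2}{3}: the two geometric factors (C = -2/3, x = -6/7) combine into one argument.
Step ratio: r(k) = -\frac{6}{7} * (k+1) (k+\frac{4}{3}) / [(k-\frac{1}{4}) (k+1)] ; factor over Q: parameters, x = -\frac{6}{7}, and C = -\frac{2}{3}.


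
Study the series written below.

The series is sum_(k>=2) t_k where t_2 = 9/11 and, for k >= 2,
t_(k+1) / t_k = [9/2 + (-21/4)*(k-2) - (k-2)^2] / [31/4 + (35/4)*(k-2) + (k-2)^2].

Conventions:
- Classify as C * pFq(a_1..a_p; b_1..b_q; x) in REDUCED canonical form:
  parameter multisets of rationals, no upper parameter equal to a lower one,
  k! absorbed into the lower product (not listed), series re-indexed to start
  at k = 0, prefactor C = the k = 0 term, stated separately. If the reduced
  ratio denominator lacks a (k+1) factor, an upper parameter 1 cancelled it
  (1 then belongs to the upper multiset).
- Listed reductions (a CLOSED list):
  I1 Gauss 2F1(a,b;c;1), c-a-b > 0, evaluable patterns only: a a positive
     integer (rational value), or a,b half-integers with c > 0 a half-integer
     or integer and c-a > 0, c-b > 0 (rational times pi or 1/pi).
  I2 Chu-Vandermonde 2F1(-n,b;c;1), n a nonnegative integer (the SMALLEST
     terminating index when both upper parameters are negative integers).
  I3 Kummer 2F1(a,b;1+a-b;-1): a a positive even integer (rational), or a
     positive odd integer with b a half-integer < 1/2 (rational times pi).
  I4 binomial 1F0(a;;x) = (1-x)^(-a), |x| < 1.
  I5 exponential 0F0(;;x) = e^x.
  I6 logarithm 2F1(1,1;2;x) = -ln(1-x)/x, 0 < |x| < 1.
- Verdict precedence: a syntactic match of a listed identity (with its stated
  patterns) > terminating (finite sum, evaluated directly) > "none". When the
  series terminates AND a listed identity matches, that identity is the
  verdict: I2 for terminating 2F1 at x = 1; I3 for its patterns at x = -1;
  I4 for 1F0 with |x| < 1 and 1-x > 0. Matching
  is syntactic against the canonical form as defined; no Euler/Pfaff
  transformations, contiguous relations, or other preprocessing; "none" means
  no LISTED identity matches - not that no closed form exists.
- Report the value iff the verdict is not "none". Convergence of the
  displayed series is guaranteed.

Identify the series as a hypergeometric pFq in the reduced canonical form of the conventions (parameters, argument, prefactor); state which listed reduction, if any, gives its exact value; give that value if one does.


Classification (C = 9/11): 2F1 with upper {-3/4, 6}, lower {31/4}, argument x = -1. Verdict at x = -1: Kummer (I3) matches (x = -1; c = 31/4 equals 1+a-b for upper {-3/4, 6}: listed pattern). Sum: 35397/28160.

Key observation: t_0 = 9/11 here, and roots of the ratio polynomials (C = 9/11, x = -1) are the negated parameters.
Consecutive-term ratio: r(k) = (-1) * (k-3/4) (k+6) / [(k+31/4) (k+1)] - rational in k, leading ratio (-1); with t_0 = 9/11, classification follows.


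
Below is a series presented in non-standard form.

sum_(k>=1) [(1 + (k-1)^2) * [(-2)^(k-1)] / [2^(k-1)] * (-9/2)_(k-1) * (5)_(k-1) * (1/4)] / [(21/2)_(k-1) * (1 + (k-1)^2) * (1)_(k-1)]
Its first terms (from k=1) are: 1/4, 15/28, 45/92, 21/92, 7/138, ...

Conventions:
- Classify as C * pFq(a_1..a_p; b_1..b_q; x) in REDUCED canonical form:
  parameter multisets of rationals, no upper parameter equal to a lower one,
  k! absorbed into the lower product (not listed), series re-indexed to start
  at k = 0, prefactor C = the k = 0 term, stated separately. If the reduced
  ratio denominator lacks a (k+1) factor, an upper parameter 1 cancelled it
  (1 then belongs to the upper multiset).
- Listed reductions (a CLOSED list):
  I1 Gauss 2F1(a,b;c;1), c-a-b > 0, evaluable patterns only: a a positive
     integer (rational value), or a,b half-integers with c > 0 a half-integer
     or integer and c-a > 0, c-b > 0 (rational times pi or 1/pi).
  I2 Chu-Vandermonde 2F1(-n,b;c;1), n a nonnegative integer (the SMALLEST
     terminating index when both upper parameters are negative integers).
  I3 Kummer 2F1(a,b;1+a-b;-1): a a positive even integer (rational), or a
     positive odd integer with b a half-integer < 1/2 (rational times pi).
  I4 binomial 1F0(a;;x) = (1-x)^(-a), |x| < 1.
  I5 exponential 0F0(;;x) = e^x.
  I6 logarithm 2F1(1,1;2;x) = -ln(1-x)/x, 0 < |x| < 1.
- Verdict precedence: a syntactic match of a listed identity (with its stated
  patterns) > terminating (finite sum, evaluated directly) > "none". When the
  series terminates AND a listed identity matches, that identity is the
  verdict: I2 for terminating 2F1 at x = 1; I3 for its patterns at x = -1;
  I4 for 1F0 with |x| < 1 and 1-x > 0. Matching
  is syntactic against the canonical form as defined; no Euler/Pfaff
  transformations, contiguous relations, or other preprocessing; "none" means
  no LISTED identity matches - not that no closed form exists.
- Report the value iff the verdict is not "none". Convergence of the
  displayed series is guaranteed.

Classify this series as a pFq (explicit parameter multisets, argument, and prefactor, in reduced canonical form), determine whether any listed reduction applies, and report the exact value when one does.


Canonical form: C = 1/4 times 2F1 with upper {-9/2, 5}, lower {21/2}, x = -1. Verdict: Kummer (I3) applies (x = -1; c = 21/2 equals 1+a-b for upper {-9/2, 5}: listed pattern). Sum: (2078505/4194304) * pi.

Structural cue: x = (-1) and the two k-th powers (C = 1/4, x = -1) combine into one argument.
Step ratio: r(k) = (-1) * (k-9/2) (k+5) / [(k+21/2) (k+1)] - rational; roots negated = parameters, x = (-1), C = 1/4.


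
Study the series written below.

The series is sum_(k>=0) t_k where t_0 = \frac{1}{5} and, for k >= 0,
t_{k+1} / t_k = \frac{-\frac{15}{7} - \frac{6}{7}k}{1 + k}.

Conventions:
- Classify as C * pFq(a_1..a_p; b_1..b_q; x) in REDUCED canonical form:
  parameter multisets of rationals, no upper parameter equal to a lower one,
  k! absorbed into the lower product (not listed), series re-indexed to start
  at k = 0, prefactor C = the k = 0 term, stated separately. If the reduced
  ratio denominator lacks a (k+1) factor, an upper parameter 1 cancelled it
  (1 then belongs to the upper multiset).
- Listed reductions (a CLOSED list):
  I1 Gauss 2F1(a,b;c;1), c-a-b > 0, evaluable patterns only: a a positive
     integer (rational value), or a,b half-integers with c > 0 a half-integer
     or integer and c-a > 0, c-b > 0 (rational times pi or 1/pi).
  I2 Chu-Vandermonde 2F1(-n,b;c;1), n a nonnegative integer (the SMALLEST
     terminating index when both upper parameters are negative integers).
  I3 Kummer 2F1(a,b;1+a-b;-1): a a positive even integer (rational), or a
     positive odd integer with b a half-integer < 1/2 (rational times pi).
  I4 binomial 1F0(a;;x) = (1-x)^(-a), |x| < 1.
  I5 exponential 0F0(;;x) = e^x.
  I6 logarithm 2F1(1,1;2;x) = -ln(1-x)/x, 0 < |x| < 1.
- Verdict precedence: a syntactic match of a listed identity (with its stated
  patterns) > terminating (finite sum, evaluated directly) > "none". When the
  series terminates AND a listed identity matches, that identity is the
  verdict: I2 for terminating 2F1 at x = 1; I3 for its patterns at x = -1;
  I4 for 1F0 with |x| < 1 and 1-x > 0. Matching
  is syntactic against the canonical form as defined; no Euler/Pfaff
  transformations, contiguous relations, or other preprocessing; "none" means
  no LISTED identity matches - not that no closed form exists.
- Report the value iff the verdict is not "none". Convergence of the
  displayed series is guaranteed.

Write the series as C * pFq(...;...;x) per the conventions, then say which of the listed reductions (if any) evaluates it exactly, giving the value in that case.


Classification (C = \frac{1}{5}): 1F0 with upper {\frac{5}{2}}, lower {-}, argument x = -\frac{6}{7}. Verdict: the binomial series (I4) fires (the 1F0 binomial series: exponent -5/2, x = -\frac{6}{7}). Exact value: \frac{1}{5} \cdot \left(\frac{13}{7}\right)^{-\frac{5}{2}}.

First insight: t_0 being \frac{1}{5}, factor the ratio over Q (C = 1/5, x = -6/7): negated roots = parameters.
Adjacent-term ratio: r(k) = -\frac{6}{7} * (k+\frac{5}{2}) / [(k+1)] - rational in k, leading ratio -\frac{6}{7}; with t_0 = \frac{1}{5}, classification follows.


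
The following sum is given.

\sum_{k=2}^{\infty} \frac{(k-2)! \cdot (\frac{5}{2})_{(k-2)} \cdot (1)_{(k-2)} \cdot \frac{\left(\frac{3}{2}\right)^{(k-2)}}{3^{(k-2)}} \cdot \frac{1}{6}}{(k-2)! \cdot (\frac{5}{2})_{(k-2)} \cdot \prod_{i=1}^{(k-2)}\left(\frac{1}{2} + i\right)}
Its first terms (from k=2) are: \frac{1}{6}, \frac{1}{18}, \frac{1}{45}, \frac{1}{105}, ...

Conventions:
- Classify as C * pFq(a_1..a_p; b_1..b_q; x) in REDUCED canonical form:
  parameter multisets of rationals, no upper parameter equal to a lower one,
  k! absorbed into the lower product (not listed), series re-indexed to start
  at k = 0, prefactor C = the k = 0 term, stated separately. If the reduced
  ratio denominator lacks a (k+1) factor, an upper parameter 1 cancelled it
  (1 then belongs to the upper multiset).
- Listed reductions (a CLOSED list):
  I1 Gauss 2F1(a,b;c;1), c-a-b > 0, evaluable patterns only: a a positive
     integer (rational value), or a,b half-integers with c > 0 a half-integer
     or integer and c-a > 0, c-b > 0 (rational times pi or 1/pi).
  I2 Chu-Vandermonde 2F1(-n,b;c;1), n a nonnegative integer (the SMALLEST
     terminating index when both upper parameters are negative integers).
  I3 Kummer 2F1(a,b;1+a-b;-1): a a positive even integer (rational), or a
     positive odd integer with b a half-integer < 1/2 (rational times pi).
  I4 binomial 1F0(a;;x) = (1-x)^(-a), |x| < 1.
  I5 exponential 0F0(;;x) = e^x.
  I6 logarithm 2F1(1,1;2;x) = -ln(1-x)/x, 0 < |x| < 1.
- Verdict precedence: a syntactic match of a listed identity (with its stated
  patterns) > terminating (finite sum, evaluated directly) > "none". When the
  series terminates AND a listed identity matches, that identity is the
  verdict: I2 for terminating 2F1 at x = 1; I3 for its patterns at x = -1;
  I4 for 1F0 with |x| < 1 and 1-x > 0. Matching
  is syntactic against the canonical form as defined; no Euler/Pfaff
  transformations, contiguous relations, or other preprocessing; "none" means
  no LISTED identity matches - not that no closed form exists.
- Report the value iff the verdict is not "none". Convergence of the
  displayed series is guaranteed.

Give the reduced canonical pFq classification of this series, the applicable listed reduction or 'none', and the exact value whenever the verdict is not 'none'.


The series (x = \frac{1}{2}) is 2F1: upper {1, 1}, lower {\frac{3}{2}}, prefactor \frac{1}{6}. Verdict: none (x = \frac{1}{2}): each listed identity misses the multisets {1, 1} ; {\frac{3}{2}}.

First insight: x = \frac{1}{2} and the factorial ratio (prefactor 1/6) (k+a-1)!/(a-1)! is a rising factorial (a)_k.
Consecutive-term ratio: r(k) = \frac{1}{2} * (k+1) (k+1) / [(k+\frac{3}{2}) (k+1)] - rational in k, leading ratio \frac{1}{2}; with t_0 = \frac{1}{6}, classification follows.


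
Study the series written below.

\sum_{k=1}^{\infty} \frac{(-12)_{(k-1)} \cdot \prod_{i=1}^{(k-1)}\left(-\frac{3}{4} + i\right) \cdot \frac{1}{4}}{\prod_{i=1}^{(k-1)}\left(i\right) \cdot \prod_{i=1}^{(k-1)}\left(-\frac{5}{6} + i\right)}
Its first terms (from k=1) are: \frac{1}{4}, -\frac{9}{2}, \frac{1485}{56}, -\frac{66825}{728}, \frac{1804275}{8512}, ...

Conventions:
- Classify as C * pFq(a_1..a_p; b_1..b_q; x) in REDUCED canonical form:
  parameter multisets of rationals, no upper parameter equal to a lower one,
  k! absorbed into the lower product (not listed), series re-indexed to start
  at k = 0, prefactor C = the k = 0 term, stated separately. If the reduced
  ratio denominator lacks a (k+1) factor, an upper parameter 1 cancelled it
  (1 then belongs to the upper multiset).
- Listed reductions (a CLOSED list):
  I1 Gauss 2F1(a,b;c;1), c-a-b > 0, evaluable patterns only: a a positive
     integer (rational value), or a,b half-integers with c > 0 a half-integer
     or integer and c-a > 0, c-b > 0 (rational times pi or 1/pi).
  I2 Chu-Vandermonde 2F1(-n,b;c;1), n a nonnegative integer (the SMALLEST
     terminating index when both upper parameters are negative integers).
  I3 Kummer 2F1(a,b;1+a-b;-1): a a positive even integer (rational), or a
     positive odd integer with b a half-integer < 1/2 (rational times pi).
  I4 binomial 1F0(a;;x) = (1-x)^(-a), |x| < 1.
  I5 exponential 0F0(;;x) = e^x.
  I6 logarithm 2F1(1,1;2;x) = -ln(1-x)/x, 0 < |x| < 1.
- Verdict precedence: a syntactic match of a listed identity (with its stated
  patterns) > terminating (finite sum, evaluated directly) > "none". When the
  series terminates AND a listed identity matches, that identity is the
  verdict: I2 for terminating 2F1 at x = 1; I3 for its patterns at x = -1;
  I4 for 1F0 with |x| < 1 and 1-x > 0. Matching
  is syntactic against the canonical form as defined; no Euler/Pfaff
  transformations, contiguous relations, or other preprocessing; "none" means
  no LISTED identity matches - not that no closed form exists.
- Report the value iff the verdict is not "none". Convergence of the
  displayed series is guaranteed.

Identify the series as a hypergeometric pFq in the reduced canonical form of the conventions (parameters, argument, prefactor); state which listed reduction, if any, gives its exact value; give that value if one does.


This is \frac{1}{4} * 2F1(-12, \frac{1}{4}; \frac{1}{6}; 1) in reduced canonical form. Verdict: the Chu-Vandermonde identity I2 applies (terminating 2F1 at x = 1 with n = 12, b = 1/4, c = \frac{1}{6}). Its exact value is -\frac{89560836533983}{1502684639805440}.

Key observation: t_0 being \frac{1}{4}, the running product (C = 1/4) telescopes to a rising factorial.
Term ratio: r(k) = 1 * (k-12) (k+\frac{1}{4}) / [(k+\frac{1}{6}) (k+1)] - rational in k, leading ratio 1; with t_0 = \frac{1}{4}, classification follows.
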